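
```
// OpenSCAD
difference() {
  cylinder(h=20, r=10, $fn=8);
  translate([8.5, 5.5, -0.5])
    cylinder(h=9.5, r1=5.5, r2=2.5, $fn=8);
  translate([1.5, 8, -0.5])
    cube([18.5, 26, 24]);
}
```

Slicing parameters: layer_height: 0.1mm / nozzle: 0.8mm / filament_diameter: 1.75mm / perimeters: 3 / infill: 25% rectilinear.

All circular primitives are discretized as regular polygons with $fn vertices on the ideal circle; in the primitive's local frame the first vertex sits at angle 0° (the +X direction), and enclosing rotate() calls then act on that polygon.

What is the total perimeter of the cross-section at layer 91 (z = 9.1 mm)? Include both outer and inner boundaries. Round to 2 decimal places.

At z = 9.1 mm: the r=10 cylinder gives a regular 8-gon of circumradius 10 (constant along its height) (perimeter = 2·8·10.000·sin(180°/8) = 61.23 mm); the cone at (8.5, 5.5) is not intersected at this z (z outside [-0.5, 9]); the cube at (1.5, 8) (footprint 18.5×26) is included at this height (perimeter 89.00 mm); Taking the first minus the rest: starting from the r=10 cylinder, the 18.5×26 cube at (1.5, 8) partially overlaps it — only the 2.29 mm² overlap (of its 481.00 mm²) is removed, clipping the outline — boundary = 62.33 mm. Overall, the cross-section is a single solid region. Total boundary length (outer) = 62.33 mm.

62.33 mm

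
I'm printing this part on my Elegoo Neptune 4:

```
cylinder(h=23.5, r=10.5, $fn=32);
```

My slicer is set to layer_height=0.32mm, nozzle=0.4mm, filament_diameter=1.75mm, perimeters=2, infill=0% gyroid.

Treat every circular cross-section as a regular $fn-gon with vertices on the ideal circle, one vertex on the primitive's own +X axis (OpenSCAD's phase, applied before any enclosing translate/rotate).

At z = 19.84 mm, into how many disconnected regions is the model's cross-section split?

1

At z = 19.84 mm: the r=10.5 cylinder contributes a regular 32-gon of circumradius 10.5. The result has 1 disconnected region.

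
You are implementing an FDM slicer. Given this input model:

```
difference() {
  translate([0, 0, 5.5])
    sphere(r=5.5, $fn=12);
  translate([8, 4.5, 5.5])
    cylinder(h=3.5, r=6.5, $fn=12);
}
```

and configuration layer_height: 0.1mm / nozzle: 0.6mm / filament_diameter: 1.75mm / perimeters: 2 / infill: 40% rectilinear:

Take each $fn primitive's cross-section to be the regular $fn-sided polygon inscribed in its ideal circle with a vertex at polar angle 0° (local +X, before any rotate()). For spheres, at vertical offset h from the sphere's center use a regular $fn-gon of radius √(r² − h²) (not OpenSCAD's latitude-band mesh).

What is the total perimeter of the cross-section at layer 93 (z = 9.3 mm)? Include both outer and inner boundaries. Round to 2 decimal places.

At z = 9.3 mm: the sphere: section is a regular 12-gon, circumradius = √(r²−h²) = √(5.5²−3.8²) = 3.976 (perimeter = 2·12·3.976·sin(180°/12) = 24.70 mm); the cylinder at (8, 4.5) is not intersected at this z (z outside [5.5, 9]); Taking the first minus the rest: none of the subtracted shapes is present at this height, so the r=5.5 sphere is unchanged — boundary = 24.70 mm. Overall, the cross-section is a single solid region. Total boundary length (outer) = 24.70 mm.

24.70 mm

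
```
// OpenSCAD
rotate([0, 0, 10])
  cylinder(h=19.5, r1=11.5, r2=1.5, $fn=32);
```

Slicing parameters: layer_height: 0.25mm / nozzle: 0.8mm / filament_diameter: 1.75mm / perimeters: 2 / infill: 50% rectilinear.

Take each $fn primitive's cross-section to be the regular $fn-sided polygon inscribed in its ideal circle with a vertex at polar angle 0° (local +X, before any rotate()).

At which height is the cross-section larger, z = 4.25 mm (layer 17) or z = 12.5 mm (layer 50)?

Layer 17 (z = 4.25): the cone contributes a regular 32-gon of circumradius 9.321 (interpolated between r1=11.5 and r2=1.5 at t=0.218) (area = (32/2)·9.321²·sin(360°/32) = 271.17 mm²); (whole slice rotated 10° about Z — lengths, areas and connectivity unchanged). So its area = 271.17 mm². Layer 50 (z = 12.5): the cone contributes a regular 32-gon of circumradius 5.090 (interpolated between r1=11.5 and r2=1.5 at t=0.641) (area = (32/2)·5.090²·sin(360°/32) = 80.86 mm²); (rotated 10° about Z; rotation is an isometry so areas/perimeters/island counts are preserved). So its area = 80.86 mm². Layer 17 is larger (271.17 vs 80.86 mm²).

layer 17 (z = 4.25 mm)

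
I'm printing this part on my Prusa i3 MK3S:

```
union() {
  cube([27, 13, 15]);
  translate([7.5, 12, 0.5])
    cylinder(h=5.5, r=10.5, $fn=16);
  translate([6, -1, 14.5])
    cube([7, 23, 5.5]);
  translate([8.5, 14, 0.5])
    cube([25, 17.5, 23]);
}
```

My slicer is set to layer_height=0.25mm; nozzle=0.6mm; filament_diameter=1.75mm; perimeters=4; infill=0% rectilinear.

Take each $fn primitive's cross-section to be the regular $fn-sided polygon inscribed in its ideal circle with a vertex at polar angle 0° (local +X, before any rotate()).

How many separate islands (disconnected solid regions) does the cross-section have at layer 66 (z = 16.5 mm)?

1

At z = 16.5 mm: the cube is absent (z outside [0, 15]); the cylinder at (7.5, 12) is absent (z outside [0.5, 6]); the cube at (6, -1) (footprint 7×23) is included at this height; the cube at (8.5, 14) is present — its section is the full 25×17.5 rectangle; Merging all regions: the regions partially overlap (shared area 36.00 mm²), so overlapping operands fuse into one piece — 1 connected region. Overall, the cross-section is a single solid region. Island count = 1.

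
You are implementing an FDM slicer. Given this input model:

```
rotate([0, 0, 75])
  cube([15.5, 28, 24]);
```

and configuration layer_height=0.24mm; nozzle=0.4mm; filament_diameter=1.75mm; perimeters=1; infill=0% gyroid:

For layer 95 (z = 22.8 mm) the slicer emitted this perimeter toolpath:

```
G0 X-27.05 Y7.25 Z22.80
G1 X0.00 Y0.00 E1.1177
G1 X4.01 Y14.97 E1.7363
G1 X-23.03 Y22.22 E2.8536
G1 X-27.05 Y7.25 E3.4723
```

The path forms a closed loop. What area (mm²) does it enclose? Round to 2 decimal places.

433.97 mm²

Apply the shoelace formula to the sequence of (X, Y) vertices; enclosed area = 433.97 mm².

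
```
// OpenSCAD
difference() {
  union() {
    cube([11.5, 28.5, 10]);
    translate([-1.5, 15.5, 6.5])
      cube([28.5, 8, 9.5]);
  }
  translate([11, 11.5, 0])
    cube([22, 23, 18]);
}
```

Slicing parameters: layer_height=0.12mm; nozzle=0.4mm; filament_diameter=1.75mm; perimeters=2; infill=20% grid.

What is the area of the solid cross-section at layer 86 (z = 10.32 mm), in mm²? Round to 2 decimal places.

100.00 mm²

At z = 10.32 mm: the cube is not intersected at this z (z outside [0, 10]); the cube at (-1.5, 15.5) (footprint 28.5×8) is included at this height (area 228.00 mm²); Merging all regions: only the 28.5×8 cube at (-1.5, 15.5) is present, so the union is just that shape — area = 228.00 mm²; the 22×23 cube at (11, 11.5) contributes its full rectangle (area 506.00 mm²); Subtracting the remaining from the first: starting from that combined region (228.00 mm²), the 22×23 cube at (11, 11.5) partially overlaps it — only the 128.00 mm² overlap (of its 506.00 mm²) is removed, clipping the outline — area = 100.00 mm². Overall, the cross-section is a single solid region. Net area = 100.00 mm².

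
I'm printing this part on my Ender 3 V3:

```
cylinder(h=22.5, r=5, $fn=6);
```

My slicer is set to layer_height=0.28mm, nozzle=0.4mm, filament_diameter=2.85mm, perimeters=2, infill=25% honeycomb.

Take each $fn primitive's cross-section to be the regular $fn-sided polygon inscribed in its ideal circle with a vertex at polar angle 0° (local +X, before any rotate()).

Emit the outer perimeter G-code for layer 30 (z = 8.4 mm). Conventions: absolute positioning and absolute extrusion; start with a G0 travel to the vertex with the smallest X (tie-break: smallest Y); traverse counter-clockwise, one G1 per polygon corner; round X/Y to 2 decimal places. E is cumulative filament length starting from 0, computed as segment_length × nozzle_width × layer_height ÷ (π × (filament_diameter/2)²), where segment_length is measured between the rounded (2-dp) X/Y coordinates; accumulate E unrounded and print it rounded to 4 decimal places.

G0 X-5.00 Y0.00 Z8.40
G1 X-2.50 Y-4.33 E0.0878
G1 X2.50 Y-4.33 E0.1756
G1 X5.00 Y0.00 E0.2633
G1 X2.50 Y4.33 E0.3511
G1 X-2.50 Y4.33 E0.4389
G1 X-5.00 Y0.00 E0.5267

At z = 8.4 mm: the cylinder: section is a regular 6-gon, circumradius r=5. The outline is a single polygon with 6 vertices. Extrusion per mm of travel: 0.4 × 0.28 / (π × 1.425²) = 0.017557. Accumulating E over each segment gives final E = 0.5267.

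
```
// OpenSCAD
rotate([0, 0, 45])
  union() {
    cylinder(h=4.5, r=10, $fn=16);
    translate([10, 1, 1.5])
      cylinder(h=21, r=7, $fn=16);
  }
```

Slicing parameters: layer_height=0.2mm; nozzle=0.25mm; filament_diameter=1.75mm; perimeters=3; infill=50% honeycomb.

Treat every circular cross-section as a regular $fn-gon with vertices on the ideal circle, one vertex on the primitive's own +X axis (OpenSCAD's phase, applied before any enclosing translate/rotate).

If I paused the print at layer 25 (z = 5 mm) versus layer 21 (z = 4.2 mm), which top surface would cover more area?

Layer 25 (z = 5): the cylinder does not reach this height (z outside [0, 4.5]); the cylinder at (10, 1): section is a regular 16-gon, circumradius r=7 (area = (16/2)·7.000²·sin(360°/16) = 150.01 mm²); Combining (union): only the r=7 cylinder at (10, 1) is present, so the union is just that shape — area = 150.01 mm²; (rotated 45° about Z; rotation is an isometry so areas/perimeters/island counts are preserved). So its area = 150.01 mm². Layer 21 (z = 4.2): the cylinder: section is a regular 16-gon, circumradius r=10 (area = (16/2)·10.000²·sin(360°/16) = 306.15 mm²); the r=7 cylinder at (10, 1) gives a regular 16-gon of circumradius 7 (constant along its height) (area = (16/2)·7.000²·sin(360°/16) = 150.01 mm²); Combining (union): the regions partially overlap — summed areas 456.16 mm² minus the doubly-counted overlap 61.43 mm² gives 394.73 mm² — area = 394.73 mm²; (rotated 45° about Z; rotation is an isometry so areas/perimeters/island counts are preserved). So its area = 394.73 mm². Layer 21 is larger (394.73 vs 150.01 mm²).

layer 21 (z = 4.2 mm)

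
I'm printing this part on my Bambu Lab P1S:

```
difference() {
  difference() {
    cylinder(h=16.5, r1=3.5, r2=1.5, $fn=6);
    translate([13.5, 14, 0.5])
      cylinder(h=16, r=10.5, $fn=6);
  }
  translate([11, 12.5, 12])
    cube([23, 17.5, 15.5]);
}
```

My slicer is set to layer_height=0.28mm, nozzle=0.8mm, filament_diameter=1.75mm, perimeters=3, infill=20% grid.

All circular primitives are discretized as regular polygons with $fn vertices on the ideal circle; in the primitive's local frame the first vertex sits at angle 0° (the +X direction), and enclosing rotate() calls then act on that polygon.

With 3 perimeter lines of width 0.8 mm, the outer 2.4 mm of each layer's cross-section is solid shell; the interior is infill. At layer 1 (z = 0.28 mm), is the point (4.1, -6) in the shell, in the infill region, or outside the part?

outside

At z = 0.28 mm: the cone: at t=0.017 of its height the radius interpolates to r₁+(r₂−r₁)t = 3.466, giving a regular 6-gon of that circumradius; the cylinder at (13.5, 14) does not reach this height (z outside [0.5, 16.5]); Subtracting the remaining from the first: none of the subtracted shapes is present at this height, so the cone is unchanged — 1 connected region; the cube at (11, 12.5) does not reach this height (z outside [12, 27.5]); Subtracting the remaining from the first: none of the subtracted shapes is present at this height, so that combined region is unchanged — 1 connected region. Overall, the cross-section is a single solid region. The nearest boundary edge runs (-1.73, -3.00)→(1.73, -3.00); distance from the point to it = 3.82 mm. The point is not inside any of the regions above, so it lies outside the cross-section (3.82 mm from the nearest boundary).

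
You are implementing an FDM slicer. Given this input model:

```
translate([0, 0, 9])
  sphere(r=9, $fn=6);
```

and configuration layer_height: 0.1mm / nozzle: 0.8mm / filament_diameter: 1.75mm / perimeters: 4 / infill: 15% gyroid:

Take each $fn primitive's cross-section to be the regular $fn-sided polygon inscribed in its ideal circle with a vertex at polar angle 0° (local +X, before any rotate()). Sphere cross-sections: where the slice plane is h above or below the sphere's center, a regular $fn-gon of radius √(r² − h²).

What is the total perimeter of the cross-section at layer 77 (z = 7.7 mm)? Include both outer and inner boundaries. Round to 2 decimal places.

53.43 mm

At z = 7.7 mm: the sphere: section is a regular 6-gon, circumradius = √(r²−h²) = √(9²−1.3²) = 8.906 (perimeter = 2·6·8.906·sin(180°/6) = 53.43 mm). Overall, the cross-section is a single solid region. Total boundary length (outer) = 53.43 mm.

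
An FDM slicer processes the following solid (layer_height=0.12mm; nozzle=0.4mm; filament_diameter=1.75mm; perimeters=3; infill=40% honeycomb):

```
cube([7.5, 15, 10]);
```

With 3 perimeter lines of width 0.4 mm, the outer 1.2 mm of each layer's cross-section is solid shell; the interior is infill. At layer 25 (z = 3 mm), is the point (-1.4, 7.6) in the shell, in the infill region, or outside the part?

outside

At z = 3 mm: the cube is present — its section is the full 7.5×15 rectangle. Overall, the cross-section is a single solid region. The nearest boundary edge runs (0.00, 15.00)→(0.00, 0.00); distance from the point to it = 1.40 mm. The point is not inside any of the regions above, so it lies outside the cross-section (1.40 mm from the nearest boundary).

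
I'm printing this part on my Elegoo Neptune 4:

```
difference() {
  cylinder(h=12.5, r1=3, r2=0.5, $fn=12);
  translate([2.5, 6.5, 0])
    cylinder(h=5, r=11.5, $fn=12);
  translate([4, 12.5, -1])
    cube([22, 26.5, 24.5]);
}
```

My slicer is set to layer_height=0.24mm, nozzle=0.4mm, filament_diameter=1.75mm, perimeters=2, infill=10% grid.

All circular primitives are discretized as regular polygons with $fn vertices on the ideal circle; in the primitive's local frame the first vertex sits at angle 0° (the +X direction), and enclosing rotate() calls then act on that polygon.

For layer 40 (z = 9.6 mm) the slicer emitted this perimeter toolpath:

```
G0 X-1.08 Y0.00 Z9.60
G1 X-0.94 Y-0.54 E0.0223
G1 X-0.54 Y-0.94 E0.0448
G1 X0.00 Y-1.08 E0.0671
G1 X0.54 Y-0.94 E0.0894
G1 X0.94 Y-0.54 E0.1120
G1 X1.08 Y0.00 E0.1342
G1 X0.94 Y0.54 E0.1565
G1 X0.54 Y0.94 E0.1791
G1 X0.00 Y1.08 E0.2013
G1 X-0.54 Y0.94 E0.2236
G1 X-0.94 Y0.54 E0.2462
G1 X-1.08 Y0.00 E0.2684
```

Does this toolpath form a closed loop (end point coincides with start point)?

yes

Start point (G0): (-1.08, 0.00). End point (last G1): the path returns to the start — closed.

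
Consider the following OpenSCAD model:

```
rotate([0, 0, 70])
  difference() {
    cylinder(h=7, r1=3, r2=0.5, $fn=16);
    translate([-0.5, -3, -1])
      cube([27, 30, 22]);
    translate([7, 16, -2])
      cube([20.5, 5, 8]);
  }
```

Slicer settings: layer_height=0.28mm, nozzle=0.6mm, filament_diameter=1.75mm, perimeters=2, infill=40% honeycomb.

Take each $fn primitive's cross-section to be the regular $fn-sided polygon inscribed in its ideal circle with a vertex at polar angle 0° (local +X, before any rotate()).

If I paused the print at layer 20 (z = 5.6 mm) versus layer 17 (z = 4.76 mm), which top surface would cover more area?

layer 17 (z = 4.76 mm)

Layer 20 (z = 5.6): the cone contributes a regular 16-gon of circumradius 1.000 (interpolated between r1=3 and r2=0.5 at t=0.800) (area = (16/2)·1.000²·sin(360°/16) = 3.06 mm²); the cube at (-0.5, -3) is present — its section is the full 27×30 rectangle (area 810.00 mm²); the cube at (7, 16) is present — its section is the full 20.5×5 rectangle (area 102.50 mm²); Taking the first minus the rest: starting from the cone (3.06 mm²), the 27×30 cube at (-0.5, -3) partially overlaps it — only the 2.47 mm² overlap (of its 810.00 mm²) is removed, clipping the outline; the 20.5×5 cube at (7, 16) misses the remaining region (no effect) — area = 0.59 mm²; (rotated 70° about Z; rotation is an isometry so areas/perimeters/island counts are preserved). So its area = 0.59 mm². Layer 17 (z = 4.76): the cone contributes a regular 16-gon of circumradius 1.300 (interpolated between r1=3 and r2=0.5 at t=0.680) (area = (16/2)·1.300²·sin(360°/16) = 5.17 mm²); the cube at (-0.5, -3) is present — its section is the full 27×30 rectangle (area 810.00 mm²); the 20.5×5 cube at (7, 16) contributes its full rectangle (area 102.50 mm²); After the difference (first − rest): starting from the cone (5.17 mm²), the 27×30 cube at (-0.5, -3) partially overlaps it — only the 3.84 mm² overlap (of its 810.00 mm²) is removed, clipping the outline; the 20.5×5 cube at (7, 16) misses the remaining region (no effect) — area = 1.34 mm²; (rotated 70° about Z; rotation is an isometry so areas/perimeters/island counts are preserved). So its area = 1.34 mm². Layer 17 is larger (1.34 vs 0.59 mm²).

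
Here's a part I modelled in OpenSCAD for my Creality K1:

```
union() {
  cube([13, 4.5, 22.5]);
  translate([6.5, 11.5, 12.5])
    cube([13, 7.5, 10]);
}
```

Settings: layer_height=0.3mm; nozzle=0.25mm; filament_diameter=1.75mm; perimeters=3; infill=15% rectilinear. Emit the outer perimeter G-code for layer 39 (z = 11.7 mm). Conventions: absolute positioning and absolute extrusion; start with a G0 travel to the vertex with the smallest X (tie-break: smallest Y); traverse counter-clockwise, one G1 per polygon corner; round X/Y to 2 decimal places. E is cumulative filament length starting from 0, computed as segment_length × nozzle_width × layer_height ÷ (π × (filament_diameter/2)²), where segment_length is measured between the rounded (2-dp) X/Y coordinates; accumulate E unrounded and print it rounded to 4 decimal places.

At z = 11.7 mm: the 13×4.5 cube contributes its full rectangle; the cube at (6.5, 11.5) does not reach this height (z outside [12.5, 22.5]); Combining (union): only the 13×4.5 cube is present, so the union is just that shape — 1 connected region. The outline is a single polygon with 4 vertices. Extrusion per mm of travel: 0.25 × 0.3 / (π × 0.875²) = 0.031181. Accumulating E over each segment gives final E = 1.0913.

G0 X0.00 Y0.00 Z11.70
G1 X13.00 Y0.00 E0.4054
G1 X13.00 Y4.50 E0.5457
G1 X0.00 Y4.50 E0.9510
G1 X0.00 Y0.00 E1.0913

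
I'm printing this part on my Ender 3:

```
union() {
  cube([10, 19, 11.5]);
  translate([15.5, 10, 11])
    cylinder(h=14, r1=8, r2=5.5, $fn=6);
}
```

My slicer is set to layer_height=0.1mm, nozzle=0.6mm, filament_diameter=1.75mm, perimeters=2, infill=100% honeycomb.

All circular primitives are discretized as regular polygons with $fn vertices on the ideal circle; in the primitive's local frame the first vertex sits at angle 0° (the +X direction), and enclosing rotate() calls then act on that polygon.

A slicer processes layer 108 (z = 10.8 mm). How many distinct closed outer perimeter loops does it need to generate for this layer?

At z = 10.8 mm: the 10×19 cube contributes its full rectangle; the cone at (15.5, 10) does not reach this height (z outside [11, 25]); Combining (union): only the 10×19 cube is present, so the union is just that shape — 1 connected region. The result has 1 disconnected region.

1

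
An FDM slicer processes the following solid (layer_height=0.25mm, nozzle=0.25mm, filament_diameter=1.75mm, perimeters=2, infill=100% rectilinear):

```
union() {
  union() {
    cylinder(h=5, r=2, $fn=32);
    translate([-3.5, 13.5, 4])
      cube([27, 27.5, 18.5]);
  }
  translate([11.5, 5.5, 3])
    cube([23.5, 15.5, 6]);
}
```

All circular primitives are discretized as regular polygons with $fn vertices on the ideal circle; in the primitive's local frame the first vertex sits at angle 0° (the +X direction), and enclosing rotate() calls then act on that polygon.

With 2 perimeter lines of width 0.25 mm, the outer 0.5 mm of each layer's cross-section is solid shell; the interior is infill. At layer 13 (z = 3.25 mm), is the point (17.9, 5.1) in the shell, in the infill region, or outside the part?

At z = 3.25 mm: the r=2 cylinder gives a regular 32-gon of circumradius 2 (constant along its height); the cube at (-3.5, 13.5) is not intersected at this z (z outside [4, 22.5]); Combining (union): only the r=2 cylinder is present, so the union is just that shape — 1 connected region; the cube at (11.5, 5.5) is present — its section is the full 23.5×15.5 rectangle; Taking the union: the 2 present regions are separate (no shared area or edge), so areas and boundary lengths simply add and each stays a separate island — 2 connected regions. Overall, the cross-section has 2 separate islands. The nearest boundary edge runs (35.00, 5.50)→(11.50, 5.50); distance from the point to it = 0.40 mm. The point is not inside any of the regions above, so it lies outside the cross-section (0.40 mm from the nearest boundary).

outside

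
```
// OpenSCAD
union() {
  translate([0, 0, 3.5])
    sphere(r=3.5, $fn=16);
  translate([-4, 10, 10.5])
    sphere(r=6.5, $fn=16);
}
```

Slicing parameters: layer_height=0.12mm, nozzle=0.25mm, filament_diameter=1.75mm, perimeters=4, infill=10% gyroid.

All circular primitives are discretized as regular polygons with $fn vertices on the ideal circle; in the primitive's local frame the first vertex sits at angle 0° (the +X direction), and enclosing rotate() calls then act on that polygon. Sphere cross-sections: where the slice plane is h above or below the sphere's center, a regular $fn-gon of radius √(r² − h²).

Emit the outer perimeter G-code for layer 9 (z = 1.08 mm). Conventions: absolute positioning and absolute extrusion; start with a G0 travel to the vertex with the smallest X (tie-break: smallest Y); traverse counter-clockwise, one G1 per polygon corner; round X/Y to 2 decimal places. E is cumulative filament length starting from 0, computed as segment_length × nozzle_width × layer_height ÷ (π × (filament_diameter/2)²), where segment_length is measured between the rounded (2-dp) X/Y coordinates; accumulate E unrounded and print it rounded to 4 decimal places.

At z = 1.08 mm: the r=3.5 sphere slices to a regular 16-gon of circumradius 2.529 (√(r²−h²) with h=2.42 from center); the sphere at (-4, 10) is absent (|z−center|=9.420 > r=6.5); Combining (union): only the r=3.5 sphere is present, so the union is just that shape — 1 connected region. The outline is a single polygon with 16 vertices. Extrusion per mm of travel: 0.25 × 0.12 / (π × 0.875²) = 0.012473. Accumulating E over each segment gives final E = 0.1971.

G0 X-2.53 Y0.00 Z1.08
G1 X-2.34 Y-0.97 E0.0123
G1 X-1.79 Y-1.79 E0.0246
G1 X-0.97 Y-2.34 E0.0370
G1 X0.00 Y-2.53 E0.0493
G1 X0.97 Y-2.34 E0.0616
G1 X1.79 Y-1.79 E0.0739
G1 X2.34 Y-0.97 E0.0862
G1 X2.53 Y0.00 E0.0986
G1 X2.34 Y0.97 E0.1109
G1 X1.79 Y1.79 E0.1232
G1 X0.97 Y2.34 E0.1355
G1 X0.00 Y2.53 E0.1479
G1 X-0.97 Y2.34 E0.1602
G1 X-1.79 Y1.79 E0.1725
G1 X-2.34 Y0.97 E0.1848
G1 X-2.53 Y0.00 E0.1971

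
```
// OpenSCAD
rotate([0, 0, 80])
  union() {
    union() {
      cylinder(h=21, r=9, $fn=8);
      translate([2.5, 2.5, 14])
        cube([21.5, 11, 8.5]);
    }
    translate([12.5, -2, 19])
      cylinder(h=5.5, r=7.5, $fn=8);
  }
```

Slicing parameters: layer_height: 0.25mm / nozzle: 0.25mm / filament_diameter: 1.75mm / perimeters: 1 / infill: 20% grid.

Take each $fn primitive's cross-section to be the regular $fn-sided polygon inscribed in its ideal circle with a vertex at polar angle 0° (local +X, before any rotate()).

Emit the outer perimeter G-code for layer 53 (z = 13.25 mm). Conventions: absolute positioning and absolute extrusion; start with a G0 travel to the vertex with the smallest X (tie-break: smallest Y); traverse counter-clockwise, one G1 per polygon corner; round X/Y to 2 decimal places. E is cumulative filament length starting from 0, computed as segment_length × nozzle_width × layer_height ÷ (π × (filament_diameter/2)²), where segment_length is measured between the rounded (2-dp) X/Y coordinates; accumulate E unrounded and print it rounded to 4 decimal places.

At z = 13.25 mm: the cylinder: section is a regular 8-gon, circumradius r=9; the cube at (2.5, 2.5) does not reach this height (z outside [14, 22.5]); Combining (union): only the r=9 cylinder is present, so the union is just that shape — 1 connected region; the cylinder at (12.5, -2) does not reach this height (z outside [19, 24.5]); Merging all regions: only that combined region is present, so the union is just that shape — 1 connected region; (whole slice rotated 80° about Z — lengths, areas and connectivity unchanged). The outline is a single polygon with 8 vertices. Extrusion per mm of travel: 0.25 × 0.25 / (π × 0.875²) = 0.025984. Accumulating E over each segment gives final E = 1.4314.

G0 X-8.86 Y1.56 Z13.25
G1 X-7.37 Y-5.16 E0.1789
G1 X-1.56 Y-8.86 E0.3578
G1 X5.16 Y-7.37 E0.5367
G1 X8.86 Y-1.56 E0.7157
G1 X7.37 Y5.16 E0.8945
G1 X1.56 Y8.86 E1.0735
G1 X-5.16 Y7.37 E1.2524
G1 X-8.86 Y1.56 E1.4314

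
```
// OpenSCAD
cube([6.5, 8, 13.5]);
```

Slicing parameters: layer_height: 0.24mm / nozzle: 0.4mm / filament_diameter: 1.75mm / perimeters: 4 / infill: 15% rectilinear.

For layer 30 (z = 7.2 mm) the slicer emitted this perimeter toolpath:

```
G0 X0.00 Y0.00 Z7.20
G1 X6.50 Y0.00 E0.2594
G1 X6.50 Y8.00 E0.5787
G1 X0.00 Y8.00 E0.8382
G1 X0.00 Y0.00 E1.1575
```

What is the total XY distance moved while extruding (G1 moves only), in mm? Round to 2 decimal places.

Sum the Euclidean lengths of each G1 segment: total = 29.00 mm.

29.00 mm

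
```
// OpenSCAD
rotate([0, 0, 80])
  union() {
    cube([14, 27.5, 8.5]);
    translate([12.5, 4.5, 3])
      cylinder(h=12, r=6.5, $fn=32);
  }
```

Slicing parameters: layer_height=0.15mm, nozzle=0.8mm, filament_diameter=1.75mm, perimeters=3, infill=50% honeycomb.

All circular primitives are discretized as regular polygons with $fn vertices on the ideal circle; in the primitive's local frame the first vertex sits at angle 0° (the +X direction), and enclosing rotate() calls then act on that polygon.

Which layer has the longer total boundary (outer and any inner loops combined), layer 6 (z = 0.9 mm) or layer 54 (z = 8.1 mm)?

layer 54 (z = 8.1 mm)

Layer 6 (z = 0.9): the cube is present — its section is the full 14×27.5 rectangle (perimeter 83.00 mm); the cylinder at (12.5, 4.5) is absent (z outside [3, 15]); Taking the union: only the 14×27.5 cube is present, so the union is just that shape — boundary = 83.00 mm; (whole slice rotated 80° about Z — lengths, areas and connectivity unchanged). So its perimeter = 83.00 mm. Layer 54 (z = 8.1): the cube is present — its section is the full 14×27.5 rectangle (perimeter 83.00 mm); the cylinder at (12.5, 4.5): section is a regular 32-gon, circumradius r=6.5 (perimeter = 2·32·6.500·sin(180°/32) = 40.78 mm); Combining (union): the regions partially overlap (shared area 75.96 mm²), so the edge portions inside another operand are dropped and the merged outline is re-measured after clipping — boundary = 90.11 mm; (whole slice rotated 80° about Z — lengths, areas and connectivity unchanged). So its perimeter = 90.11 mm. Layer 54 is larger (90.11 vs 83.00 mm).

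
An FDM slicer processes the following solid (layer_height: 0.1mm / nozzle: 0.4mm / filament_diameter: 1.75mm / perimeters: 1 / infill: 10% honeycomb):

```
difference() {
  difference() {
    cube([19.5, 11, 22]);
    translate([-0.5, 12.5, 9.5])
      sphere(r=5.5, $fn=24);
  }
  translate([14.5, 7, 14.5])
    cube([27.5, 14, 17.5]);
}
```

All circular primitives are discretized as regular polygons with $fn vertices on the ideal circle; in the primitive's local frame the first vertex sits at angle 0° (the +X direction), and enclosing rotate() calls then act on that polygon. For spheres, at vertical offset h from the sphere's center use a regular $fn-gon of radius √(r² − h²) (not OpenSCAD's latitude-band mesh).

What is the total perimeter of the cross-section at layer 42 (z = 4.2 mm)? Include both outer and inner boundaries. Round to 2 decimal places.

At z = 4.2 mm: the cube is present — its section is the full 19.5×11 rectangle (perimeter 61.00 mm); the r=5.5 sphere at (-0.5, 12.5) slices to a regular 24-gon of circumradius 1.470 (√(r²−h²) with h=5.3 from center) (perimeter = 2·24·1.470·sin(180°/24) = 9.21 mm); Subtracting the remaining from the first: starting from the 19.5×11 cube, the r=5.5 sphere at (-0.5, 12.5) misses the remaining region (no effect) — boundary = 61.00 mm; the cube at (14.5, 7) does not reach this height (z outside [14.5, 32]); After the difference (first − rest): none of the subtracted shapes is present at this height, so that combined region is unchanged — boundary = 61.00 mm. Overall, the cross-section is a single solid region. Total boundary length (outer) = 61.00 mm.

61.00 mm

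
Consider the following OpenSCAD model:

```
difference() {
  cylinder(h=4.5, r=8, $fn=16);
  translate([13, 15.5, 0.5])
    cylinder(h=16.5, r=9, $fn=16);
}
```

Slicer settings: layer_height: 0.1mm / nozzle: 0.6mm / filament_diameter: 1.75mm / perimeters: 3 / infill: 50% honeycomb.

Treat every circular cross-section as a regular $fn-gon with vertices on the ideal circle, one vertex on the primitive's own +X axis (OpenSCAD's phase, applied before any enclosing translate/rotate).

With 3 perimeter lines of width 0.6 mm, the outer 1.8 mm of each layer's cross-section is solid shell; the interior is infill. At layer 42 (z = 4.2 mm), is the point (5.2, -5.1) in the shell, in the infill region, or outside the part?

At z = 4.2 mm: the r=8 cylinder contributes a regular 16-gon of circumradius 8; the r=9 cylinder at (13, 15.5) contributes a regular 16-gon of circumradius 9; Taking the first minus the rest: starting from the r=8 cylinder, the r=9 cylinder at (13, 15.5) misses the remaining region (no effect) — 1 connected region. Overall, the cross-section is a single solid region. The nearest boundary edge runs (7.39, -3.06)→(5.66, -5.66); distance from the point to it = 0.69 mm. The point is inside the cross-section, 0.69 mm from the nearest boundary — within the 1.8 mm shell band (3 × 0.6).

shell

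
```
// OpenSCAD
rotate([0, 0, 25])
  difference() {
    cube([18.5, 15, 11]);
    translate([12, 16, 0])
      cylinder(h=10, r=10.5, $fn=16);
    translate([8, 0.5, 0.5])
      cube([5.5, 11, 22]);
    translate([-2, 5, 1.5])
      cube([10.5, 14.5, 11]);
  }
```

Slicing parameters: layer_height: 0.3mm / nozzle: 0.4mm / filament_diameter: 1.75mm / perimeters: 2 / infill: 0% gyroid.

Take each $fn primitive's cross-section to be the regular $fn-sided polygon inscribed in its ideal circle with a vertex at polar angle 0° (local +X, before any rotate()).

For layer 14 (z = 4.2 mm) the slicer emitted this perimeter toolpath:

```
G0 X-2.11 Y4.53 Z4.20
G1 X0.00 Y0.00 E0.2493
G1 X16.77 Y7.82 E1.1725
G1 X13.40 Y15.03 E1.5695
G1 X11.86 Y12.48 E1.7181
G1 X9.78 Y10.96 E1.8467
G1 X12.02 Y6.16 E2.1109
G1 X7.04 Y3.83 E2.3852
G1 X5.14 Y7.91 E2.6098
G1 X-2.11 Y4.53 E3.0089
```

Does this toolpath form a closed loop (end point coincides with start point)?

yes

Start point (G0): (-2.11, 4.53). End point (last G1): the path returns to the start — closed.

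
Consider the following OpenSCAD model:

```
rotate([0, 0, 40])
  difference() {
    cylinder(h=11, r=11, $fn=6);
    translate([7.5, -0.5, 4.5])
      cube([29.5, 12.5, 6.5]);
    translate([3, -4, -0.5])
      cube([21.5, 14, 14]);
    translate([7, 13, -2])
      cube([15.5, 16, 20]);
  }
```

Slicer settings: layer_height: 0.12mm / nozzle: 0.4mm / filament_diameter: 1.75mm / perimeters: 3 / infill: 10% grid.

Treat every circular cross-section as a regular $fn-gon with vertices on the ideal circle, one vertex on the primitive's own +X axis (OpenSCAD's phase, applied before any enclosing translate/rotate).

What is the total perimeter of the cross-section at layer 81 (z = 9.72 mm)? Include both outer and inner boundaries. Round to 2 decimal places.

At z = 9.72 mm: the r=11 cylinder gives a regular 6-gon of circumradius 11 (constant along its height) (perimeter = 2·6·11.000·sin(180°/6) = 66.00 mm); the cube at (7.5, -0.5) is present — its section is the full 29.5×12.5 rectangle (perimeter 84.00 mm); the cube at (3, -4) is present — its section is the full 21.5×14 rectangle (perimeter 71.00 mm); the cube at (7, 13) is present — its section is the full 15.5×16 rectangle (perimeter 63.00 mm); Subtracting the remaining from the first: starting from the r=11 cylinder, the 29.5×12.5 cube at (7.5, -0.5) partially overlaps it — only the 12.29 mm² overlap (of its 368.75 mm²) is removed, clipping the outline; the 21.5×14 cube at (3, -4) partially overlaps it — only the 65.11 mm² overlap (of its 301.00 mm²) is removed, clipping the outline; the 15.5×16 cube at (7, 13) misses the remaining region (no effect) — boundary = 67.10 mm; (whole slice rotated 40° about Z — lengths, areas and connectivity unchanged). Overall, the cross-section is a single solid region. Total boundary length (outer) = 67.10 mm.

67.10 mm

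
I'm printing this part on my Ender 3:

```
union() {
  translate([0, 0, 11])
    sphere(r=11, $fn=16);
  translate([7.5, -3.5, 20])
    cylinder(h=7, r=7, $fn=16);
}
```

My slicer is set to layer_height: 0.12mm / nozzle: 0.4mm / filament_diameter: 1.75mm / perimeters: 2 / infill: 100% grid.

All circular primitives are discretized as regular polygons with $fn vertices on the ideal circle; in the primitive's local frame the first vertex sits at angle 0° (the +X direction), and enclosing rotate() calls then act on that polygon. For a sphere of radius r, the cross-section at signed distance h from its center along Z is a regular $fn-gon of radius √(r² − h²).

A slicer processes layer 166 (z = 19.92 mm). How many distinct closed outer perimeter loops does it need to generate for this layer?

At z = 19.92 mm: the sphere: section is a regular 16-gon, circumradius = √(r²−h²) = √(11²−8.92²) = 6.437; the cylinder at (7.5, -3.5) is absent (z outside [20, 27]); Combining (union): only the r=11 sphere is present, so the union is just that shape — 1 connected region. The result has 1 disconnected region.

1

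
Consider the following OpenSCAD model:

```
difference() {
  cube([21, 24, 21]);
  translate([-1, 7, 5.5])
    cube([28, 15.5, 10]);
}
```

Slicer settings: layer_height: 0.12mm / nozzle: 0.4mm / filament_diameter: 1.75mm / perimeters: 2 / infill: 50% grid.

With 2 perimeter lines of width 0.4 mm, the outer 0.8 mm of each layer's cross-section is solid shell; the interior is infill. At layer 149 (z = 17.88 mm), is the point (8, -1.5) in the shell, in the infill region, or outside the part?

outside

At z = 17.88 mm: the 21×24 cube contributes its full rectangle; the cube at (-1, 7) is absent (z outside [5.5, 15.5]); After the difference (first − rest): none of the subtracted shapes is present at this height, so the 21×24 cube is unchanged — 1 connected region. Overall, the cross-section is a single solid region. The nearest boundary edge runs (0.00, 0.00)→(21.00, 0.00); distance from the point to it = 1.50 mm. The point is not inside any of the regions above, so it lies outside the cross-section (1.50 mm from the nearest boundary).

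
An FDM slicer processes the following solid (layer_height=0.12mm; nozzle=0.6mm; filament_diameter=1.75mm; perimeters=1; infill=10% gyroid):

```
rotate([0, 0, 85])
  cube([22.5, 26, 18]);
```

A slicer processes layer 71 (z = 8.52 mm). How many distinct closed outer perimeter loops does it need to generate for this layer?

1

At z = 8.52 mm: the cube (footprint 22.5×26) is included at this height; (whole slice rotated 85° about Z — lengths, areas and connectivity unchanged). The result has 1 disconnected region.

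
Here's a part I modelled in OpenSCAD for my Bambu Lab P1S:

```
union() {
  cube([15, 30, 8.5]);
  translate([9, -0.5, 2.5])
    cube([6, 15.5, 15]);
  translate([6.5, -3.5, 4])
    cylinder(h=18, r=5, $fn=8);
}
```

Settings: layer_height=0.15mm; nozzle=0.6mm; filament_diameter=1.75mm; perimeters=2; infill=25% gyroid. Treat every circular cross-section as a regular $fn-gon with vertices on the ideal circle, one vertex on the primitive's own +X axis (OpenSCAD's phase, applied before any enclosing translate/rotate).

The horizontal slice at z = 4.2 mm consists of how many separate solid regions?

1

At z = 4.2 mm: the cube is present — its section is the full 15×30 rectangle; the cube at (9, -0.5) (footprint 6×15.5) is included at this height; the r=5 cylinder at (6.5, -3.5) contributes a regular 8-gon of circumradius 5; Taking the union: the regions partially overlap (shared area 96.01 mm²), so overlapping operands fuse into one piece — 1 connected region. The result has 1 disconnected region.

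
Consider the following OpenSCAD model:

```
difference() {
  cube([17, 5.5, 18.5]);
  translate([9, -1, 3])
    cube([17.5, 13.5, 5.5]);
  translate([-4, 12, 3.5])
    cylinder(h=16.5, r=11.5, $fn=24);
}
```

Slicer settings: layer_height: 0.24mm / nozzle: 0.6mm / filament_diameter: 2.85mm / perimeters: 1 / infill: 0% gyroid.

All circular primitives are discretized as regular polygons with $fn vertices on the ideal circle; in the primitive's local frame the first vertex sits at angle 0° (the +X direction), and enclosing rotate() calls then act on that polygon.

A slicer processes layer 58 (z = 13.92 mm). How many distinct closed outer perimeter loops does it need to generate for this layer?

1

At z = 13.92 mm: the 17×5.5 cube contributes its full rectangle; the cube at (9, -1) is not intersected at this z (z outside [3, 8.5]); the r=11.5 cylinder at (-4, 12) gives a regular 24-gon of circumradius 11.5 (constant along its height); Taking the first minus the rest: starting from the 17×5.5 cube, the r=11.5 cylinder at (-4, 12) partially overlaps it — only the 13.77 mm² overlap (of its 410.75 mm²) is removed, clipping the outline — 1 connected region. The result has 1 disconnected region.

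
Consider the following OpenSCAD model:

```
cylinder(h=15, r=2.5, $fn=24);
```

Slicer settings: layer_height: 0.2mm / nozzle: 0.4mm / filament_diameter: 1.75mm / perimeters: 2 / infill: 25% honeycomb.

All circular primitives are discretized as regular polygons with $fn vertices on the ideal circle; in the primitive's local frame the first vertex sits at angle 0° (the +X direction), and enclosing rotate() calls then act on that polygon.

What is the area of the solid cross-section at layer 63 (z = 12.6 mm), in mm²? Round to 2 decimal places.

At z = 12.6 mm: the r=2.5 cylinder gives a regular 24-gon of circumradius 2.5 (constant along its height) (area = (24/2)·2.500²·sin(360°/24) = 19.41 mm²). Overall, the cross-section is a single solid region. Net area = 19.41 mm².

19.41 mm²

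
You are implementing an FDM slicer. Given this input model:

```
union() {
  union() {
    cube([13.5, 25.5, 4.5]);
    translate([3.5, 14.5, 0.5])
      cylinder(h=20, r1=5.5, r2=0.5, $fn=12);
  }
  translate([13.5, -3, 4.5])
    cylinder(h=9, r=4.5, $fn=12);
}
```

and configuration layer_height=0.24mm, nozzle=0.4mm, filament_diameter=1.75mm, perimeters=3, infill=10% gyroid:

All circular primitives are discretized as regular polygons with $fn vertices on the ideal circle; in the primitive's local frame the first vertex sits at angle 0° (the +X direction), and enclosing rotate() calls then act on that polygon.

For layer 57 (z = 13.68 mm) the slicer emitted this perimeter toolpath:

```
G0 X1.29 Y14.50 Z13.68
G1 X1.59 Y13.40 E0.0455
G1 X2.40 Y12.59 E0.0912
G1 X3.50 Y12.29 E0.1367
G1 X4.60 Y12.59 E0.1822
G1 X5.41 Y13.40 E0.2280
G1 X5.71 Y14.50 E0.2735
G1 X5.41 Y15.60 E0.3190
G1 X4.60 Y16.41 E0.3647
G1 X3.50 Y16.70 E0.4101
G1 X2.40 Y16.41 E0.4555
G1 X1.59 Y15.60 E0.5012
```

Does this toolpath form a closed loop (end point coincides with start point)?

Start point (G0): (1.29, 14.50). End point (last G1): the path does not return to the start — open.

no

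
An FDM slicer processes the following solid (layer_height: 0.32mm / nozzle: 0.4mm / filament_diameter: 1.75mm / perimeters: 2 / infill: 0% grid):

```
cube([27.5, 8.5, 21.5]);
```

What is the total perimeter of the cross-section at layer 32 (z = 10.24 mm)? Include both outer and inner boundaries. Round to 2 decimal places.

At z = 10.24 mm: the cube (footprint 27.5×8.5) is included at this height (perimeter 72.00 mm). Overall, the cross-section is a single solid region. Total boundary length (outer) = 72.00 mm.

72.00 mm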